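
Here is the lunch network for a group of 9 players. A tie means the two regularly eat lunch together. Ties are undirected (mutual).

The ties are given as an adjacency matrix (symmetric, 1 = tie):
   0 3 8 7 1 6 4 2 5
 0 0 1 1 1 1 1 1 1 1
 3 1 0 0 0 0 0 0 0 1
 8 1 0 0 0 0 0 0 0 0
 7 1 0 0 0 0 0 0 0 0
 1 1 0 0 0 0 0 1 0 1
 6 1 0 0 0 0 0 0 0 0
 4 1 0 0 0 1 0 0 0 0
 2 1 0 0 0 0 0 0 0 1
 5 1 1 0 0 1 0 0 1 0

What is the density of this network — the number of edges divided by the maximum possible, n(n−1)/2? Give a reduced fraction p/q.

There are 12 edges and 9 nodes, so the maximum possible is C(9,2) = 36.
Density = 12/36 = 1/3.

1/3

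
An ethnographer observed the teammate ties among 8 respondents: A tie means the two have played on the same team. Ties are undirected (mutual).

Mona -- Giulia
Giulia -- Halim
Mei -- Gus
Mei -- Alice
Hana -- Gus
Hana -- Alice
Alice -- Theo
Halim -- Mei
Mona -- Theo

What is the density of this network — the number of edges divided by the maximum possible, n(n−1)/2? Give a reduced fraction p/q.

9/28

There are 9 edges and 8 nodes, so the maximum possible is C(8,2) = 28.
Density = 9/28.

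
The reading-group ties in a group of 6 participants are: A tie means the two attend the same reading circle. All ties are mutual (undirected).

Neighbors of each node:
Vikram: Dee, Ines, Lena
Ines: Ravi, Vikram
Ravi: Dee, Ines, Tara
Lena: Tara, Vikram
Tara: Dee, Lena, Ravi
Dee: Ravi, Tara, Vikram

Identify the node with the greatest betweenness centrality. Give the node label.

Unnormalized betweenness of each node: Dee:1, Ines:1/2, Lena:1/2, Ravi:3/2, Tara:3/2, Vikram:2.
Vikram has the largest value, 2, making it the main broker — the node through which the most shortest paths run.

Vikram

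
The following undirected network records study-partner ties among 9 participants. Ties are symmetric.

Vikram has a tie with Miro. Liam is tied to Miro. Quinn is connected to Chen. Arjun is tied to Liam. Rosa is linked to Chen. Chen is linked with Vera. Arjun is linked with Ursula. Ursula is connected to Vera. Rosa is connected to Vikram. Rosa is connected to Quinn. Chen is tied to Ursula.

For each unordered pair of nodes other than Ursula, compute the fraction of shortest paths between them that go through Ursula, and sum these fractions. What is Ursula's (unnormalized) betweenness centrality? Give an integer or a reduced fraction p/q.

Pairs whose geodesics pass through Ursula — Vera–Arjun: 1; Vera–Liam: 1; Vera–Miro: 1/2; Arjun–Rosa: 1; Arjun–Quinn: 1; Arjun–Chen: 1; Liam–Quinn: 1/2; Liam–Chen: 1.
All other pairs contribute 0.
Summing the contributions gives betweenness(Ursula) = 7.

7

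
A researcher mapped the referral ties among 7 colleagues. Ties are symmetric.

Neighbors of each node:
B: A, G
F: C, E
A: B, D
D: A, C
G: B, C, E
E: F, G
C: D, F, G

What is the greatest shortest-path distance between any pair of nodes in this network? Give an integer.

3

Eccentricity of each node (its greatest distance to any other): A:3, B:3, C:2, D:3, E:3, F:3, G:2.
The maximum eccentricity is 3, realized for instance by the pair F–B via F – E – G – B. So the diameter is 3.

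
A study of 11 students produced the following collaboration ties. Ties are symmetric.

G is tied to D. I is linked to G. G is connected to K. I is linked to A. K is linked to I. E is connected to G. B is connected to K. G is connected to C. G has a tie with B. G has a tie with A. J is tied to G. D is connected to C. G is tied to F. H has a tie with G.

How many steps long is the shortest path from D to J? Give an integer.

2

One shortest route is D – G – J, which uses 2 edges, and D and J are not directly tied, so nothing shorter exists. So d(D,J) = 2.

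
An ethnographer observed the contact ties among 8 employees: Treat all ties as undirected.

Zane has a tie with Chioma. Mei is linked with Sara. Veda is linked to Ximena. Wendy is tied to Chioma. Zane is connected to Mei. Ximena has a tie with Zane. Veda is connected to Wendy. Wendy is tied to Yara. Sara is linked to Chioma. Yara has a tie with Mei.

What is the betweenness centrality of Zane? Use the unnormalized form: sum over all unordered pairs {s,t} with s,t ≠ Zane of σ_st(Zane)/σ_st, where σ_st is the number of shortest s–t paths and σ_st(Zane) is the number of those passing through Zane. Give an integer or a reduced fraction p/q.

9/2

Pairs whose geodesics pass through Zane — Chioma–Mei: 1/2; Chioma–Ximena: 1; Sara–Ximena: 2/2; Mei–Veda: 1/2; Mei–Ximena: 1; Yara–Ximena: 1/2.
All other pairs contribute 0.
Summing the contributions gives betweenness(Zane) = 9/2.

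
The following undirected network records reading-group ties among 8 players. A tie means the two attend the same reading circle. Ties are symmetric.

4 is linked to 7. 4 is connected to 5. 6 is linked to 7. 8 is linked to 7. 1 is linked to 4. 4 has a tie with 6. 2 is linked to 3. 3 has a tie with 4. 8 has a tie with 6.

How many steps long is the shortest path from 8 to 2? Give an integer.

4

One shortest route is 8 – 7 – 4 – 3 – 2, which uses 4 edges, and at distance 3 from 8 we only reach {1, 3, 5}, which does not include 2. So d(8,2) = 4.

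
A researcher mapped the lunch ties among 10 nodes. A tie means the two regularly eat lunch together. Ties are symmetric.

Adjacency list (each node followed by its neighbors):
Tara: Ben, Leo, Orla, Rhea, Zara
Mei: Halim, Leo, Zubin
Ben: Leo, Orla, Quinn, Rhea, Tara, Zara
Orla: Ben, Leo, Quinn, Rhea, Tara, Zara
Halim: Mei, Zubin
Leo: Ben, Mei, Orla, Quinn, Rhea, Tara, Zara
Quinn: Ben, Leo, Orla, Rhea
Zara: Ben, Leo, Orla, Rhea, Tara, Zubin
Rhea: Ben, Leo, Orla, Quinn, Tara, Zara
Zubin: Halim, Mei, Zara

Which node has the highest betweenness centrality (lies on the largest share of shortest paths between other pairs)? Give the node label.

Unnormalized betweenness of each node: Ben:7/10, Halim:0, Leo:47/5, Mei:47/10, Orla:7/10, Quinn:0, Rhea:7/10, Tara:0, Zara:73/10, Zubin:7/2.
Leo has the largest value, 47/5, making it the main broker — the node through which the most shortest paths run.

Leo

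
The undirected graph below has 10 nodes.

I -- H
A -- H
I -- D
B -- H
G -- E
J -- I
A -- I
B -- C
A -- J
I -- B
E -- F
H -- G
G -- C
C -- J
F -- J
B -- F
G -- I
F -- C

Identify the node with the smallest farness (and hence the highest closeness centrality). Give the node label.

Farness (sum of distances to all others) for each node — A:16, B:14, C:15, D:20, E:18, F:15, G:14, H:14, I:12, J:14.
The smallest farness is 12, for I, so I has the highest closeness.

I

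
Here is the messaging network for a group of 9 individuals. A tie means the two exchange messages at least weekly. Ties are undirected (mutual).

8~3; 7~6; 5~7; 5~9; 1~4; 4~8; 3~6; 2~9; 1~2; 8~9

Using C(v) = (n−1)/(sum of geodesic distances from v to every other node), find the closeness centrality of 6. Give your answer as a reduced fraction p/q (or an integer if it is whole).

Distances from 6: 1:4, 2:4, 3:1, 4:3, 5:2, 7:1, 8:2, 9:3. Sum = 20.
n = 9, so closeness = 8/20 = 2/5.

2/5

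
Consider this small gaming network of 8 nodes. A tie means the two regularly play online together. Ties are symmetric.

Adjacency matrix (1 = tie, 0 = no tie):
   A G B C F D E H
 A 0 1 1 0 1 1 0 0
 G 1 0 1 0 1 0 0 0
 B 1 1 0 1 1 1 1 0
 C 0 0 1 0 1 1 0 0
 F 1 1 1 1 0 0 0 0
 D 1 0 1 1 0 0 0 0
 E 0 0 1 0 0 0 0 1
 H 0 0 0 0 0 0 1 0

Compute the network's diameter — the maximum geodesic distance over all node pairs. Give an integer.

Eccentricity of each node (its greatest distance to any other): A:3, B:2, C:3, D:3, E:2, F:3, G:3, H:3.
The maximum eccentricity is 3, realized for instance by the pair A–H via A – B – E – H. So the diameter is 3.

3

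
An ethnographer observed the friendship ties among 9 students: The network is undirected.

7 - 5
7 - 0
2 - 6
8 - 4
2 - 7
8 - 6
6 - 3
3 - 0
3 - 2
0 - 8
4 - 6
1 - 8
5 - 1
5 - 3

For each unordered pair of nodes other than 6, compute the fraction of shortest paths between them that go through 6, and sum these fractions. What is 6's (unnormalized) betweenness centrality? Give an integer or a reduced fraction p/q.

29/6

Pairs whose geodesics pass through 6 — 2–4: 1; 2–8: 1; 2–1: 1/3; 3–4: 1; 3–8: 1/2; 7–4: 1/2; 4–5: 1/2.
All other pairs contribute 0.
Summing the contributions gives betweenness(6) = 29/6.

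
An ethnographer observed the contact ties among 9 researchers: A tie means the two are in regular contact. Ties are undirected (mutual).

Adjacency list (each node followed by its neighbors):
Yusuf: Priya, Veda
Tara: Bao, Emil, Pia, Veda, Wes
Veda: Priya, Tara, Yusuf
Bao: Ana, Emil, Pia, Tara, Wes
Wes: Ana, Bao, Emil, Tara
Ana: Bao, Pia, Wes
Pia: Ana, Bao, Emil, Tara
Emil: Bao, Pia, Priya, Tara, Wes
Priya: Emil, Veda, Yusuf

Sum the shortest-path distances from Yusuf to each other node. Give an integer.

19

Distances from Yusuf: Ana:4, Bao:3, Emil:2, Pia:3, Priya:1, Tara:2, Veda:1, Wes:3.
Sum = 4 + 3 + 2 + 3 + 1 + 2 + 1 + 3 = 19.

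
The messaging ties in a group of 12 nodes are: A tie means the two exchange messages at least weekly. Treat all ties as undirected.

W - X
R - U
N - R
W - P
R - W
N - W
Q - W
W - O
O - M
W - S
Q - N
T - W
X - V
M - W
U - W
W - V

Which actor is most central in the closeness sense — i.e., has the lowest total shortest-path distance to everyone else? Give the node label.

Farness (sum of distances to all others) for each node — M:20, N:19, O:20, P:21, Q:20, R:19, S:21, T:21, U:20, V:20, W:11, X:20.
The smallest farness is 11, for W, so W has the highest closeness.

W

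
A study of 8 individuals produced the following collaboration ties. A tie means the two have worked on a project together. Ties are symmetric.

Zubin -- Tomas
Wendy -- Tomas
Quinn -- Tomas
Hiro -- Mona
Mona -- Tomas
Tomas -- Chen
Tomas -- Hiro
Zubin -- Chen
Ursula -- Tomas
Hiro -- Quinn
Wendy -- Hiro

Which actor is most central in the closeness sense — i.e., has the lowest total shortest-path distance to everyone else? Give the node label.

Farness (sum of distances to all others) for each node — Chen:12, Hiro:10, Mona:12, Quinn:12, Tomas:7, Ursula:13, Wendy:12, Zubin:12.
The smallest farness is 7, for Tomas, so Tomas has the highest closeness.

Tomas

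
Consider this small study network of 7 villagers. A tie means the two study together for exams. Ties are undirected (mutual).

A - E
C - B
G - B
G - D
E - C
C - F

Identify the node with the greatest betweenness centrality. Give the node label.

C

Unnormalized betweenness of each node: A:0, B:8, C:11, D:0, E:5, F:0, G:5.
C has the largest value, 11, making it the main broker — the node through which the most shortest paths run.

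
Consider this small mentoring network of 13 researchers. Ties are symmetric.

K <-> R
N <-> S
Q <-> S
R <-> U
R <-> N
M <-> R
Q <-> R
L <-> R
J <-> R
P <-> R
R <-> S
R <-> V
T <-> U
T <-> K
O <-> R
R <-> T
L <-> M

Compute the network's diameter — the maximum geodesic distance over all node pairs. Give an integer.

2

Eccentricity of each node (its greatest distance to any other): J:2, K:2, L:2, M:2, N:2, O:2, P:2, Q:2, R:1, S:2, T:2, U:2, V:2.
The maximum eccentricity is 2, realized for instance by the pair T–V via T – R – V. So the diameter is 2.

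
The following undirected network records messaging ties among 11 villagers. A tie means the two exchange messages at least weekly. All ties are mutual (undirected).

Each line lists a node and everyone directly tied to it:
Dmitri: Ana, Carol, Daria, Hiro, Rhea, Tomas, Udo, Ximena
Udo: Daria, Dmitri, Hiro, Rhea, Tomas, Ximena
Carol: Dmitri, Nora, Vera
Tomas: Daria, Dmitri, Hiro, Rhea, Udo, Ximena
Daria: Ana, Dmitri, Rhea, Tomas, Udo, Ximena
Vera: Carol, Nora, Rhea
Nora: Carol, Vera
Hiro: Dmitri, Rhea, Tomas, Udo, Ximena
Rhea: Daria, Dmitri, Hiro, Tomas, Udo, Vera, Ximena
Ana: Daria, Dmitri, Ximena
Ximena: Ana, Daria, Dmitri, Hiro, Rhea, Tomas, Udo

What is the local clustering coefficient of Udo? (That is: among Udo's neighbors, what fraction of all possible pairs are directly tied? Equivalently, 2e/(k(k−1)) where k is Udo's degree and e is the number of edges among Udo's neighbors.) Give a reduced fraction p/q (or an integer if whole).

14/15

Udo's neighbors: Daria, Dmitri, Hiro, Rhea, Tomas, and Ximena (k = 6).
Possible neighbor pairs: C(6,2) = 15. Edges among them: Daria–Dmitri, Daria–Rhea, Daria–Tomas, Daria–Ximena, Dmitri–Hiro, Dmitri–Rhea, Dmitri–Tomas, Dmitri–Ximena, Hiro–Rhea, Hiro–Tomas, Hiro–Ximena, Rhea–Tomas, Rhea–Ximena, Tomas–Ximena → e = 14.
Clustering(Udo) = 14/15.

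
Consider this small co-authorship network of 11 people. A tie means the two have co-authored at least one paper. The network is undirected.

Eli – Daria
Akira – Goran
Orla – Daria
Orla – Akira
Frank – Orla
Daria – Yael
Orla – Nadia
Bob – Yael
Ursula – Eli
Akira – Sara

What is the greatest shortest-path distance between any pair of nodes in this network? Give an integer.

5

Eccentricity of each node (its greatest distance to any other): Akira:4, Bob:5, Daria:3, Eli:4, Frank:4, Goran:5, Nadia:4, Orla:3, Sara:5, Ursula:5, Yael:4.
The maximum eccentricity is 5, realized for instance by the pair Ursula–Goran via Ursula – Eli – Daria – Orla – Akira – Goran. So the diameter is 5.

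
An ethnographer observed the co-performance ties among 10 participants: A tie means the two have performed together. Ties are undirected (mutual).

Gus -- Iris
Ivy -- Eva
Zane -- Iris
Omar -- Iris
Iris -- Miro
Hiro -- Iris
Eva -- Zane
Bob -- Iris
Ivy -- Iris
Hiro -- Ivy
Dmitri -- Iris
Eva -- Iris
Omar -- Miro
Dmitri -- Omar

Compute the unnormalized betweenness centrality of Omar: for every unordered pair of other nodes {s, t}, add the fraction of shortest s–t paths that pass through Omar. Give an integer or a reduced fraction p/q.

1/2

Pairs whose geodesics pass through Omar — Dmitri–Miro: 1/2.
All other pairs contribute 0.
Summing the contributions gives betweenness(Omar) = 1/2.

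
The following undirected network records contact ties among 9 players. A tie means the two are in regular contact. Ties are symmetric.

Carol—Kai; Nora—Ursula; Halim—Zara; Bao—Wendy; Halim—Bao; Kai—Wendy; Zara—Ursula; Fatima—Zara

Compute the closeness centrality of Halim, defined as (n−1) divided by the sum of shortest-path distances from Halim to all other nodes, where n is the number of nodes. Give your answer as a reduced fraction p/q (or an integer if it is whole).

4/9

Distances from Halim: Bao:1, Carol:4, Fatima:2, Kai:3, Nora:3, Ursula:2, Wendy:2, Zara:1. Sum = 18.
n = 9, so closeness = 8/18 = 4/9.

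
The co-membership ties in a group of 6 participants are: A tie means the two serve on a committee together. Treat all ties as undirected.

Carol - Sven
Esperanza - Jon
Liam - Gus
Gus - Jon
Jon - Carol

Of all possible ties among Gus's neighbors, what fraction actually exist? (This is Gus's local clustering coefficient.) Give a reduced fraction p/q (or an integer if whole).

0

Gus's neighbors: Jon and Liam (k = 2).
Possible neighbor pairs: C(2,2) = 1. Edges among them: none → e = 0.
Clustering(Gus) = 0/1.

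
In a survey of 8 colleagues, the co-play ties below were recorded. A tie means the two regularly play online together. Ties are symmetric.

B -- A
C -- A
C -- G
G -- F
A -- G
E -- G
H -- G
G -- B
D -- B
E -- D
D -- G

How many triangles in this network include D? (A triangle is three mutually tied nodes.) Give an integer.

2

D's neighbors: B, E, and G.
Neighbor pairs that are themselves tied: D–B–G; D–E–G. Each forms one triangle with D, for 2 in total.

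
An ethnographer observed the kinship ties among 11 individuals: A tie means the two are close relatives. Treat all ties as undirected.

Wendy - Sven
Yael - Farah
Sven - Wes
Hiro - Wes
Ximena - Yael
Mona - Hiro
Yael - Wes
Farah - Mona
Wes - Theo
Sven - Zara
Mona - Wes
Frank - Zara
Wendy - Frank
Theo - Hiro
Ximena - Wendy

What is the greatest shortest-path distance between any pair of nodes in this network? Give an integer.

4

Eccentricity of each node (its greatest distance to any other): Farah:4, Frank:4, Hiro:4, Mona:4, Sven:3, Theo:4, Wendy:3, Wes:3, Ximena:3, Yael:3, Zara:4.
The maximum eccentricity is 4, realized for instance by the pair Zara–Farah via Zara – Sven – Wes – Yael – Farah. So the diameter is 4.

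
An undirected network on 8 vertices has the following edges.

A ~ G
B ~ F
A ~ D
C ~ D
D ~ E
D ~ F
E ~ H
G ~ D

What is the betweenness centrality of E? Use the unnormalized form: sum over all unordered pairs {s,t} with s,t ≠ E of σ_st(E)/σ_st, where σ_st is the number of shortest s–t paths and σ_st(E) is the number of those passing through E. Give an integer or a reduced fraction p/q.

Pairs whose geodesics pass through E — B–H: 1; D–H: 1; H–C: 1; H–A: 1; H–F: 1; H–G: 1.
All other pairs contribute 0.
Summing the contributions gives betweenness(E) = 6.

6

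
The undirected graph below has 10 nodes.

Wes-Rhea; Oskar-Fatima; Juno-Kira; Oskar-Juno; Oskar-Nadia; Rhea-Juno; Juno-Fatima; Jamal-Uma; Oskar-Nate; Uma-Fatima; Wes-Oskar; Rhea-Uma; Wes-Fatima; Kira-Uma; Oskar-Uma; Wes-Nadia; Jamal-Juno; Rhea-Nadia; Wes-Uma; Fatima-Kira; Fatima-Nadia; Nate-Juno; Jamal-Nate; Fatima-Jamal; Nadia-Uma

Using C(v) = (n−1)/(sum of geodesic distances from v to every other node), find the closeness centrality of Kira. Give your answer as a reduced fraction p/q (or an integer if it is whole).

3/5

Distances from Kira: Fatima:1, Jamal:2, Juno:1, Nadia:2, Nate:2, Oskar:2, Rhea:2, Uma:1, Wes:2. Sum = 15.
n = 10, so closeness = 9/15 = 3/5.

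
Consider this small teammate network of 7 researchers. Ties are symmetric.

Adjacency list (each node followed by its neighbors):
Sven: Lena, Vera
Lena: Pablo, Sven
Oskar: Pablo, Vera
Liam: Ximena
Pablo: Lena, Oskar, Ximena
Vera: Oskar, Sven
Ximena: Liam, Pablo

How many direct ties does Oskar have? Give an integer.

2

Oskar is directly tied to Pablo and Vera. That is 2 neighbors, so the degree of Oskar is 2.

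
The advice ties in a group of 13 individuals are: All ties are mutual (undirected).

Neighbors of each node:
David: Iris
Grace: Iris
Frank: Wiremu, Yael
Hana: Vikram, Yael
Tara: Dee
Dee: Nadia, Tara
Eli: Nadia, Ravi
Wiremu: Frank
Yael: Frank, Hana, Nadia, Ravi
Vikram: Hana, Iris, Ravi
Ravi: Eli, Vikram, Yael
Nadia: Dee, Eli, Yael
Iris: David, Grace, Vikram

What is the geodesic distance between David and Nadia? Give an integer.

5

One shortest route is David – Iris – Vikram – Ravi – Yael – Nadia, which uses 5 edges, and at distance 4 from David we only reach {Eli, Yael}, which does not include Nadia. So d(David,Nadia) = 5.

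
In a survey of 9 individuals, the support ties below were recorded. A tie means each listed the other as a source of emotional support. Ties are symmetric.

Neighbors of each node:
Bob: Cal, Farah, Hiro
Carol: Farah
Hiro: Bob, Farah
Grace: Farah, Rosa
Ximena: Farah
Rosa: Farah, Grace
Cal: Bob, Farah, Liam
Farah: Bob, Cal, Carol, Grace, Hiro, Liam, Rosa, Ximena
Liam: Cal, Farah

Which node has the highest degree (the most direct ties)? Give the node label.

Degrees — Bob:3, Cal:3, Carol:1, Farah:8, Grace:2, Hiro:2, Liam:2, Rosa:2, Ximena:1.
The maximum is 8, attained only by Farah.

Farah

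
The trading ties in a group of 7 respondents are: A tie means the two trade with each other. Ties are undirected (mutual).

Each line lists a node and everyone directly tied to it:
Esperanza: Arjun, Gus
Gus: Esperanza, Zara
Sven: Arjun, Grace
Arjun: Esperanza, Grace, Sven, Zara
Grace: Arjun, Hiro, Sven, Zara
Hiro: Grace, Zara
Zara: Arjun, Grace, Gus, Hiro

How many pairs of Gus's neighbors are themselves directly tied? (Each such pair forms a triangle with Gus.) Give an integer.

0

Gus's neighbors are Esperanza and Zara, but none of them are tied to each other, so no triangle contains Gus.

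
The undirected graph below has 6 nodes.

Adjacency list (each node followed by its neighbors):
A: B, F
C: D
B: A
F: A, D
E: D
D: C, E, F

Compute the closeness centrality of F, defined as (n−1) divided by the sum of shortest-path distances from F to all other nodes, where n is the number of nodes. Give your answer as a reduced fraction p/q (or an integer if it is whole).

Distances from F: A:1, B:2, C:2, D:1, E:2. Sum = 8.
n = 6, so closeness = 5/8.

5/8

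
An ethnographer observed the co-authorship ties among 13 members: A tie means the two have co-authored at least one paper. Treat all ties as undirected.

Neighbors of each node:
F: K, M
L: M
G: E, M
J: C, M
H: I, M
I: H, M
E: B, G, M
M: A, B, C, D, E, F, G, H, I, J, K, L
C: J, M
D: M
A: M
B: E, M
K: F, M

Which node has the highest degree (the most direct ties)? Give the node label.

Degrees — A:1, B:2, C:2, D:1, E:3, F:2, G:2, H:2, I:2, J:2, K:2, L:1, M:12.
The maximum is 12, attained only by M.

M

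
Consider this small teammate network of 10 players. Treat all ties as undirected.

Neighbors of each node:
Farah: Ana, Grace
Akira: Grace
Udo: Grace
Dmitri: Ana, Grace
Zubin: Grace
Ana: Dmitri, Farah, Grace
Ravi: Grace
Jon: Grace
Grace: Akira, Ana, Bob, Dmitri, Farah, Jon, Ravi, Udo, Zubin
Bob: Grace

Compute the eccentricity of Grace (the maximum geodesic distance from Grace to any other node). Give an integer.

Distances from Grace: Akira:1, Ana:1, Bob:1, Dmitri:1, Farah:1, Jon:1, Ravi:1, Udo:1, Zubin:1.
The largest is 1 (to Zubin, Jon, Akira, Bob, Dmitri, Udo, Farah, Ana, and Ravi), so the eccentricity of Grace is 1.

1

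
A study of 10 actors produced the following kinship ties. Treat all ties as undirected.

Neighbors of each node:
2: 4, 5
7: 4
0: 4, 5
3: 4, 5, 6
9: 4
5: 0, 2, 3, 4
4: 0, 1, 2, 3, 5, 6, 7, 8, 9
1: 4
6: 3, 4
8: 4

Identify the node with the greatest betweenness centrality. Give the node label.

4

Unnormalized betweenness of each node: 0:0, 1:0, 2:0, 3:1/2, 4:30, 5:3/2, 6:0, 7:0, 8:0, 9:0.
4 has the largest value, 30, making it the main broker — the node through which the most shortest paths run.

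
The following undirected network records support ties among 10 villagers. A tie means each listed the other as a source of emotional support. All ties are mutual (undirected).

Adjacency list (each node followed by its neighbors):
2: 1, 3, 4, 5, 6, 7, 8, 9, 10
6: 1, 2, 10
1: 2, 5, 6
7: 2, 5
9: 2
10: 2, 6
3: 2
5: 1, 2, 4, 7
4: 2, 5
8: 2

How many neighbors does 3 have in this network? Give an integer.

3 is directly tied to 2. That is 1 neighbor, so the degree of 3 is 1.

1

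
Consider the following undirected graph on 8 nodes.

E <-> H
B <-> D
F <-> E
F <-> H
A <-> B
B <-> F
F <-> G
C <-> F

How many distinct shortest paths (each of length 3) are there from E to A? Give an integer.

1

The shortest distance is 3, and the only length-3 path is E–F–B–A. So there is exactly 1 shortest path.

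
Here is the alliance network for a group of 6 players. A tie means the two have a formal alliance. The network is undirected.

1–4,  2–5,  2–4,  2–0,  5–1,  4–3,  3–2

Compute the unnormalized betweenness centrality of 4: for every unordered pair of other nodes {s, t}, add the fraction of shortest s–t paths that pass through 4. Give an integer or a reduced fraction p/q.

Pairs whose geodesics pass through 4 — 1–2: 1/2; 1–3: 1; 1–0: 1/2.
All other pairs contribute 0.
Summing the contributions gives betweenness(4) = 2.

2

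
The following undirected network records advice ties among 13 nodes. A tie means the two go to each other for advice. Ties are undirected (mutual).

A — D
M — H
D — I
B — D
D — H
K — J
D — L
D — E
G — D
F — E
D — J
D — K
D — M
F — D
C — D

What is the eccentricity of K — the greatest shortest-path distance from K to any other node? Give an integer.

Distances from K: A:2, B:2, C:2, D:1, E:2, F:2, G:2, H:2, I:2, J:1, L:2, M:2.
The largest is 2 (to F, M, A, L, I, C, H, G, E, and B), so the eccentricity of K is 2.

2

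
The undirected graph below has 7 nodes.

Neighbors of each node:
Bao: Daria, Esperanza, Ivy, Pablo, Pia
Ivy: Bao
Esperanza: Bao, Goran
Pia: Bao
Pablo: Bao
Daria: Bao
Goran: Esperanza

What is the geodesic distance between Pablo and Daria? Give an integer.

One shortest route is Pablo – Bao – Daria, which uses 2 edges, and Pablo and Daria are not directly tied, so nothing shorter exists. So d(Pablo,Daria) = 2.

2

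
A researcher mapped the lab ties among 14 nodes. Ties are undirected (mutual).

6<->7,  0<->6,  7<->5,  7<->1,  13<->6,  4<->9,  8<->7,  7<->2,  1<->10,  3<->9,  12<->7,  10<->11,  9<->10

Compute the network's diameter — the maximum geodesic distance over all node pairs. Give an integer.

Eccentricity of each node (its greatest distance to any other): 0:6, 1:3, 2:5, 3:6, 4:6, 5:5, 6:5, 7:4, 8:5, 9:5, 10:4, 11:5, 12:5, 13:6.
The maximum eccentricity is 6, realized for instance by the pair 0–3 via 0 – 6 – 7 – 1 – 10 – 9 – 3. So the diameter is 6.

6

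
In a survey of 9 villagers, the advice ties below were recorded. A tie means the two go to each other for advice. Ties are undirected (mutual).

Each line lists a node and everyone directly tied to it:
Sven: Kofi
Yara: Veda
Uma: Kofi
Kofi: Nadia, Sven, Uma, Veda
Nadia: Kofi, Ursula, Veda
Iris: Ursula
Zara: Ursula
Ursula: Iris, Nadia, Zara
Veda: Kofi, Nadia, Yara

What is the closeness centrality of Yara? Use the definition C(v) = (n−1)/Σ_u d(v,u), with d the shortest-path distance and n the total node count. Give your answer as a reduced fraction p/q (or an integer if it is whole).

Distances from Yara: Iris:4, Kofi:2, Nadia:2, Sven:3, Uma:3, Ursula:3, Veda:1, Zara:4. Sum = 22.
n = 9, so closeness = 8/22 = 4/11.

4/11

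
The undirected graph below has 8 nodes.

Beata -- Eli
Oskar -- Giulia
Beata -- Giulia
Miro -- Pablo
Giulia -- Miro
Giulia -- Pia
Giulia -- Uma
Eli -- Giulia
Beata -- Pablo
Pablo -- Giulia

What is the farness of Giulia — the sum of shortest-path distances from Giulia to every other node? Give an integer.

7

Distances from Giulia: Beata:1, Eli:1, Miro:1, Oskar:1, Pablo:1, Pia:1, Uma:1.
Sum = 1 + 1 + 1 + 1 + 1 + 1 + 1 = 7.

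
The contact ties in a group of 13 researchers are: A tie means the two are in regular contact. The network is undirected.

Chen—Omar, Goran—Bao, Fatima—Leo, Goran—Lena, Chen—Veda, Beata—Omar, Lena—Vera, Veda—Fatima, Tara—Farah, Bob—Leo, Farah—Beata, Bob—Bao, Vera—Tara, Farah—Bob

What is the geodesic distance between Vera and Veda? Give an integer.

One shortest route is Vera – Tara – Farah – Bob – Leo – Fatima – Veda, which uses 6 edges, and at distance 5 from Vera we only reach {Chen, Fatima}, which does not include Veda. So d(Vera,Veda) = 6.

6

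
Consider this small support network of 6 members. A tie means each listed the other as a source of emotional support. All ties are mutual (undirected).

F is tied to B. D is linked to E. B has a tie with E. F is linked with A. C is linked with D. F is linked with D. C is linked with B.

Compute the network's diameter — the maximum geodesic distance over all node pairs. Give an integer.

3

Eccentricity of each node (its greatest distance to any other): A:3, B:2, C:3, D:2, E:3, F:2.
The maximum eccentricity is 3, realized for instance by the pair C–A via C – B – F – A. So the diameter is 3.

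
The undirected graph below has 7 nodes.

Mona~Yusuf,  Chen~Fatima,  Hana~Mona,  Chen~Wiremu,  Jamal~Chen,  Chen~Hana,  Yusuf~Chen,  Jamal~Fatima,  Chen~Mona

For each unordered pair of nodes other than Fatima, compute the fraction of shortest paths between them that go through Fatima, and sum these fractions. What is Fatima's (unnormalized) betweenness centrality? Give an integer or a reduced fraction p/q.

0

No shortest path between any pair of other nodes passes through Fatima.
Summing the contributions gives betweenness(Fatima) = 0.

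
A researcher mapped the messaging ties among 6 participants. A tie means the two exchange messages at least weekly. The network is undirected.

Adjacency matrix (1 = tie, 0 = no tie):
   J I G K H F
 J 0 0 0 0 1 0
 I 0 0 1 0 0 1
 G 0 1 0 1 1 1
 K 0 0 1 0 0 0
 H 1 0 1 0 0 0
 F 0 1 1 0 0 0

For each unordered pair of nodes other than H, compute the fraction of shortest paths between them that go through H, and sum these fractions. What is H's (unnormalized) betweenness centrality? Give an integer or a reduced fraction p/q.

4

Pairs whose geodesics pass through H — J–I: 1; J–G: 1; J–K: 1; J–F: 1.
All other pairs contribute 0.
Summing the contributions gives betweenness(H) = 4.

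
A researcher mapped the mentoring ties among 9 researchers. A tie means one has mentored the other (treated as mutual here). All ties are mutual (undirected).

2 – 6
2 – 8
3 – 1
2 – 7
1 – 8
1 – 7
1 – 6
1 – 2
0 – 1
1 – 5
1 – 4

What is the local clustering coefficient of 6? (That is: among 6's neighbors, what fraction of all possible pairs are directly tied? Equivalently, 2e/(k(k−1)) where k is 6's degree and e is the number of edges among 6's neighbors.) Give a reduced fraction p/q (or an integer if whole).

6's neighbors: 1 and 2 (k = 2).
Possible neighbor pairs: C(2,2) = 1. Edges among them: 1–2 → e = 1.
Clustering(6) = 1/1.

1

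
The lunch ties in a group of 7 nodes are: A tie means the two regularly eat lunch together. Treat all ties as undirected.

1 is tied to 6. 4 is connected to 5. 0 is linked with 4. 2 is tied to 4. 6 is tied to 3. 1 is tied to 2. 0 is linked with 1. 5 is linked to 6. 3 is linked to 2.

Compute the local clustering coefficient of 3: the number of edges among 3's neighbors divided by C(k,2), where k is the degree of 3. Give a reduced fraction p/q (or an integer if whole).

0

3's neighbors: 2 and 6 (k = 2).
Possible neighbor pairs: C(2,2) = 1. Edges among them: none → e = 0.
Clustering(3) = 0/1.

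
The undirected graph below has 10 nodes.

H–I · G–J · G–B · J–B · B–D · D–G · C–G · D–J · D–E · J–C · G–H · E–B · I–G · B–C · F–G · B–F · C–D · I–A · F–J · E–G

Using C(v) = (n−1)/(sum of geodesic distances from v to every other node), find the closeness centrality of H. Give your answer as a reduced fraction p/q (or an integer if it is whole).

Distances from H: A:2, B:2, C:2, D:2, E:2, F:2, G:1, I:1, J:2. Sum = 16.
n = 10, so closeness = 9/16.

9/16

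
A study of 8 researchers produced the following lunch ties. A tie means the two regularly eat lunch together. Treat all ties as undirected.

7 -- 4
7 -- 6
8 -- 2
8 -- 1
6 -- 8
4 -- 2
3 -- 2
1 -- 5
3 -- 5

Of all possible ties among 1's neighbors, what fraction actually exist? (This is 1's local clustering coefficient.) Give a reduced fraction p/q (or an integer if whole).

1's neighbors: 5 and 8 (k = 2).
Possible neighbor pairs: C(2,2) = 1. Edges among them: none → e = 0.
Clustering(1) = 0/1.

0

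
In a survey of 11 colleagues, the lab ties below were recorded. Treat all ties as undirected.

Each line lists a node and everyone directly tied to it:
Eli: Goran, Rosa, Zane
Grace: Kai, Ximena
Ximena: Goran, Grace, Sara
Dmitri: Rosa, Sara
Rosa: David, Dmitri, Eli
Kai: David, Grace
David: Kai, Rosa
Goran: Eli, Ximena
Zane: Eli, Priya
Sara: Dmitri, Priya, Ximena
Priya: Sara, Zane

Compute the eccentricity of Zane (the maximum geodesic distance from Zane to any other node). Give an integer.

Distances from Zane: David:3, Dmitri:3, Eli:1, Goran:2, Grace:4, Kai:4, Priya:1, Rosa:2, Sara:2, Ximena:3.
The largest is 4 (to Grace and Kai), so the eccentricity of Zane is 4.

4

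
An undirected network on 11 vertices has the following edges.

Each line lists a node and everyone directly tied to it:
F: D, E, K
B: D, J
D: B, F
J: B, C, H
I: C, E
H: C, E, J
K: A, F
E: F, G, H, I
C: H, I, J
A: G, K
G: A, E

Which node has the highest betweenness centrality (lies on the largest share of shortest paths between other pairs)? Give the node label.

E

Unnormalized betweenness of each node: A:1, B:7/2, C:5/2, D:5, E:20, F:27/2, G:5, H:15/2, I:5/2, J:11/2, K:3.
E has the largest value, 20, making it the main broker — the node through which the most shortest paths run.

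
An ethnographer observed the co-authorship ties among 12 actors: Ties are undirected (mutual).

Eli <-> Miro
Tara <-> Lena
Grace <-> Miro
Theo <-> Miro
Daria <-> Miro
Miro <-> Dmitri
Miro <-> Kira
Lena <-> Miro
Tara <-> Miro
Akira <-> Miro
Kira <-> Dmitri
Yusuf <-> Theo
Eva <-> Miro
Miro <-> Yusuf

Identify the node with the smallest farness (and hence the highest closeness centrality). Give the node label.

Farness (sum of distances to all others) for each node — Akira:21, Daria:21, Dmitri:20, Eli:21, Eva:21, Grace:21, Kira:20, Lena:20, Miro:11, Tara:20, Theo:20, Yusuf:20.
The smallest farness is 11, for Miro, so Miro has the highest closeness.

Miro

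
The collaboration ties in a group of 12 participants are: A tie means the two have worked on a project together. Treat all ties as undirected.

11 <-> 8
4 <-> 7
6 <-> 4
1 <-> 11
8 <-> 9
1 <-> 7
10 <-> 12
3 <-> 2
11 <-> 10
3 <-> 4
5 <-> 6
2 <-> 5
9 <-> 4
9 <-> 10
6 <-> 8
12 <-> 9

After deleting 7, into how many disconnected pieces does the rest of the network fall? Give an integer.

7's neighbors (1 and 4) remain reachable from one another through other ties, so the rest of the network stays in one piece.

1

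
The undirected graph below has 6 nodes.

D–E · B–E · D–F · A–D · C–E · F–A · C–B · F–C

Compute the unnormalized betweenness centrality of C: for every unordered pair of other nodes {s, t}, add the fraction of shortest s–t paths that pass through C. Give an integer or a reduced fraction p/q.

2

Pairs whose geodesics pass through C — B–F: 1; B–A: 1/2; F–E: 1/2.
All other pairs contribute 0.
Summing the contributions gives betweenness(C) = 2.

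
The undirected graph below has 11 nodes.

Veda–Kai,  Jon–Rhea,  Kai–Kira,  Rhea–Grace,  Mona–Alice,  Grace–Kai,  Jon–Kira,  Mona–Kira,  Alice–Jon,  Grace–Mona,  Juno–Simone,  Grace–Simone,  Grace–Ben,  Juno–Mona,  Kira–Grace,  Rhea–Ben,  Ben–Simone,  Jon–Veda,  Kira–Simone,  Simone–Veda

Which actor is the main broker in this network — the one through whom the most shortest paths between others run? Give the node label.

Grace

Unnormalized betweenness of each node: Alice:25/28, Ben:5/6, Grace:3767/420, Jon:632/105, Juno:71/105, Kai:47/42, Kira:1133/210, Mona:19/3, Rhea:2, Simone:527/70, Veda:67/30.
Grace has the largest value, 3767/420, making it the main broker — the node through which the most shortest paths run.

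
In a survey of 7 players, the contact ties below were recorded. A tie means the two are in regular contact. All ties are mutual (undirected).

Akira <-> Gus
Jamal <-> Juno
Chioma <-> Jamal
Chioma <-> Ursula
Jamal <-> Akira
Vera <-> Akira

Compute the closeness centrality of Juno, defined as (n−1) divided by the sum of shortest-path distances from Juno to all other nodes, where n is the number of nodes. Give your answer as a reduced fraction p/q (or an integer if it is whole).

Distances from Juno: Akira:2, Chioma:2, Gus:3, Jamal:1, Ursula:3, Vera:3. Sum = 14.
n = 7, so closeness = 6/14 = 3/7.

3/7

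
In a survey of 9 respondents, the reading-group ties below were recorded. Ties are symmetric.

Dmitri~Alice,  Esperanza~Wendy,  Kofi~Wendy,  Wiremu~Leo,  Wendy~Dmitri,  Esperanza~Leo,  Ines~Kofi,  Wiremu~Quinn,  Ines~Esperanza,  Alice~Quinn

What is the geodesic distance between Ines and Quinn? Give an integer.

One shortest route is Ines – Esperanza – Leo – Wiremu – Quinn, which uses 4 edges, and at distance 3 from Ines we only reach {Dmitri, Wiremu}, which does not include Quinn. So d(Ines,Quinn) = 4.

4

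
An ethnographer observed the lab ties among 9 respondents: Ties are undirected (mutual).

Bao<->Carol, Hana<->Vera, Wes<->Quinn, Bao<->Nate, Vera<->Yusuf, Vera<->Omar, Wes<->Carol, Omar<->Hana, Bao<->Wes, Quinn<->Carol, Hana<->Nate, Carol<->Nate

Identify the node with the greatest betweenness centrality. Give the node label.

Unnormalized betweenness of each node: Bao:5/2, Carol:8, Hana:15, Nate:16, Omar:0, Quinn:0, Vera:7, Wes:1/2, Yusuf:0.
Nate has the largest value, 16, making it the main broker — the node through which the most shortest paths run.

Nate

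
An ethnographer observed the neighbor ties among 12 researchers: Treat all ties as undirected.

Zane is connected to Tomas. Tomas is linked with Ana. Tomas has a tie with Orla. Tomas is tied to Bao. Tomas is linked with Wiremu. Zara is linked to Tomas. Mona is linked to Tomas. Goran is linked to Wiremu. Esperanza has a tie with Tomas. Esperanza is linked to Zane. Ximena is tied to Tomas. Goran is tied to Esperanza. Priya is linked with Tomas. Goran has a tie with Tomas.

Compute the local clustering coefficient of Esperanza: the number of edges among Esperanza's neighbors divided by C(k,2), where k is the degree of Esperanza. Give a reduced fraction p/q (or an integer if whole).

2/3

Esperanza's neighbors: Goran, Tomas, and Zane (k = 3).
Possible neighbor pairs: C(3,2) = 3. Edges among them: Goran–Tomas, Tomas–Zane → e = 2.
Clustering(Esperanza) = 2/3.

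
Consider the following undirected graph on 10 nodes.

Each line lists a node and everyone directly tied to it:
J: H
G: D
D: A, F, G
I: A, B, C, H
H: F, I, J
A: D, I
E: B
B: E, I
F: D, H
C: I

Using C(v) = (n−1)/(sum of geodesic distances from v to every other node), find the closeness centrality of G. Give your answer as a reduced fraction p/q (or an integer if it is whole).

9/28

Distances from G: A:2, B:4, C:4, D:1, E:5, F:2, H:3, I:3, J:4. Sum = 28.
n = 10, so closeness = 9/28.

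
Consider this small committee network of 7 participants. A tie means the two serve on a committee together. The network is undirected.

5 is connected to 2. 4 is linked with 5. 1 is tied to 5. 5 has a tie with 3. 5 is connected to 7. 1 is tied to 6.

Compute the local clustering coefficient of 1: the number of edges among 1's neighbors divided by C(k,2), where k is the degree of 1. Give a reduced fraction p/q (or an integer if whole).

1's neighbors: 5 and 6 (k = 2).
Possible neighbor pairs: C(2,2) = 1. Edges among them: none → e = 0.
Clustering(1) = 0/1.

0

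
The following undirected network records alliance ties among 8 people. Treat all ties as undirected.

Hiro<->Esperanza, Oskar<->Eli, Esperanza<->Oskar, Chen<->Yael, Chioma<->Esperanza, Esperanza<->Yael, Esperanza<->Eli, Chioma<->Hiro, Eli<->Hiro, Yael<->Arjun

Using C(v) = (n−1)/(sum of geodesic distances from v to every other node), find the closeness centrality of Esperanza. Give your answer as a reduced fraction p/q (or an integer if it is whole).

7/9

Distances from Esperanza: Arjun:2, Chen:2, Chioma:1, Eli:1, Hiro:1, Oskar:1, Yael:1. Sum = 9.
n = 8, so closeness = 7/9.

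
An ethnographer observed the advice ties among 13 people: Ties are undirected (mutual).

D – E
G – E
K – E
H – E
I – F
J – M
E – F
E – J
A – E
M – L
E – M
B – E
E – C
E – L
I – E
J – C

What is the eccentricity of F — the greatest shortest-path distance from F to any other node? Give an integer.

Distances from F: A:2, B:2, C:2, D:2, E:1, G:2, H:2, I:1, J:2, K:2, L:2, M:2.
The largest is 2 (to A, B, M, K, L, G, D, J, C, and H), so the eccentricity of F is 2.

2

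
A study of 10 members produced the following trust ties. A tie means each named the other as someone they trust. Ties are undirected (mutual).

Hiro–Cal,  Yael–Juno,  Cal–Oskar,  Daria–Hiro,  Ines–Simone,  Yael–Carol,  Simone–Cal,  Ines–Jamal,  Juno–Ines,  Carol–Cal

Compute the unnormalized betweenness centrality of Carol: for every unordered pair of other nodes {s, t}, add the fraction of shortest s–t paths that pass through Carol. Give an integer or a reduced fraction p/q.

Pairs whose geodesics pass through Carol — Yael–Oskar: 1; Yael–Simone: 1/2; Yael–Daria: 1; Yael–Hiro: 1; Yael–Cal: 1; Oskar–Juno: 1/2; Juno–Daria: 1/2; Juno–Hiro: 1/2; Juno–Cal: 1/2.
All other pairs contribute 0.
Summing the contributions gives betweenness(Carol) = 13/2.

13/2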